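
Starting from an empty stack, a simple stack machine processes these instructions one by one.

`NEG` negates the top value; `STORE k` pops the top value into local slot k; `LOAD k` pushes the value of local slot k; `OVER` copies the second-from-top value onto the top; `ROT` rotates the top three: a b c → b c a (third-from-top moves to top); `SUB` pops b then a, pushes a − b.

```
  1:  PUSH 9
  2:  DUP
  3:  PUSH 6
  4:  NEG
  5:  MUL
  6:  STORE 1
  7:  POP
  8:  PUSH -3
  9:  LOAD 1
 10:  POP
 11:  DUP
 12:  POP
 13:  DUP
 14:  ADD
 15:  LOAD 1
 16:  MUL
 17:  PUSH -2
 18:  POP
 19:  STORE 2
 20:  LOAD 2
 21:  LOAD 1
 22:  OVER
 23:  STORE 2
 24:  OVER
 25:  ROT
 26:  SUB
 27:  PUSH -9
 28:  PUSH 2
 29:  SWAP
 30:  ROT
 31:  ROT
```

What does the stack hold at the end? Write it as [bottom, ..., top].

PUSH 9   9
DUP      9 9
PUSH 6   9 9 6
NEG      9 9 -6
MUL      9 -54
STORE 1  9
POP      (empty)
PUSH -3  -3
LOAD 1   -3 -54
POP      -3
DUP      -3 -3
POP      -3
DUP      -3 -3
ADD      -6
LOAD 1   -6 -54
MUL      324
PUSH -2  324 -2
POP      324
STORE 2  (empty)
LOAD 2   324
LOAD 1   324 -54
OVER     324 -54 324
STORE 2  324 -54
OVER     324 -54 324
ROT      -54 324 324
SUB      -54 0
PUSH -9  -54 0 -9
PUSH 2   -54 0 -9 2
SWAP     -54 0 2 -9
ROT      -54 2 -9 0
ROT      -54 -9 0 2

[-54, -9, 0, 2]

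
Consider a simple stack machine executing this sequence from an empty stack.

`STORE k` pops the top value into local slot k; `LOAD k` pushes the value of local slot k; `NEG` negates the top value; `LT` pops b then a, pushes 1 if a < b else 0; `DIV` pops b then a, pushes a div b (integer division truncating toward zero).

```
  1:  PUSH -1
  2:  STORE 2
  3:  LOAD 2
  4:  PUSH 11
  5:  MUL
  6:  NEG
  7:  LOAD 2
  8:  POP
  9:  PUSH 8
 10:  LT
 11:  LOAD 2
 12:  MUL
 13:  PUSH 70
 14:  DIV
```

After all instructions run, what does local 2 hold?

-1

PUSH -1 -> -1
STORE 2 -> (empty)
LOAD 2  -> -1
PUSH 11 -> -1 11
MUL     -> -11
NEG     -> 11
LOAD 2  -> 11 -1
POP     -> 11
PUSH 8  -> 11 8
LT      -> 0
LOAD 2  -> 0 -1
MUL     -> 0
PUSH 70 -> 0 70
DIV     -> 0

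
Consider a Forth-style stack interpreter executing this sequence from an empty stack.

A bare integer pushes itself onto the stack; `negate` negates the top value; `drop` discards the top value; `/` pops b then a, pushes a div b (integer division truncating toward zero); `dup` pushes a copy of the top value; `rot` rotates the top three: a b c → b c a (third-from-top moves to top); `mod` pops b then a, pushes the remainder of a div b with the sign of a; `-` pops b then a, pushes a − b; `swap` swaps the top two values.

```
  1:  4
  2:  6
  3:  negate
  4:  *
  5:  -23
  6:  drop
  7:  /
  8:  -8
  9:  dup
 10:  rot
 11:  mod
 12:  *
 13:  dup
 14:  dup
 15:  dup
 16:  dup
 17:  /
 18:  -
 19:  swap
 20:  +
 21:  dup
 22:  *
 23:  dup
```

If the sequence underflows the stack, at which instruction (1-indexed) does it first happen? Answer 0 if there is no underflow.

7

4      -> 4
6      -> 4 6
negate -> 4 -6
*      -> -24
-23    -> -24 -23
drop   -> -24
/  — needs 2 operands, stack has 1 → underflow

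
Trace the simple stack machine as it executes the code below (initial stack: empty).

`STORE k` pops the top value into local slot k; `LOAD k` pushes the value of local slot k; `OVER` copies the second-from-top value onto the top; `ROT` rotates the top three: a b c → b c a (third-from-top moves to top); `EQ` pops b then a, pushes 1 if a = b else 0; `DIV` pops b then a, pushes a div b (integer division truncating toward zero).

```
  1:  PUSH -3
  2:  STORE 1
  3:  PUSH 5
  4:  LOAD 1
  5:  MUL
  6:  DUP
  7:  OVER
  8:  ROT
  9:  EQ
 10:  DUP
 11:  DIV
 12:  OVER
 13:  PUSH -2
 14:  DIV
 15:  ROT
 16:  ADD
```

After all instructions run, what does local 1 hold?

PUSH -3 → -3
STORE 1 → (empty)
PUSH 5  → 5
LOAD 1  → 5 -3
MUL     → -15
DUP     → -15 -15
OVER    → -15 -15 -15
ROT     → -15 -15 -15
EQ      → -15 1
DUP     → -15 1 1
DIV     → -15 1
OVER    → -15 1 -15
PUSH -2 → -15 1 -15 -2
DIV     → -15 1 7
ROT     → 1 7 -15
ADD     → 1 -8

-3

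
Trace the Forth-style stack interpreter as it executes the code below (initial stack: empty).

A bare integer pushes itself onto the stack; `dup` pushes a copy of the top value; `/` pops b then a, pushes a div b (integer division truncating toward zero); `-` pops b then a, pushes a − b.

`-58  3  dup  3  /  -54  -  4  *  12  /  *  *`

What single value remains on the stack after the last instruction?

-58 -> [-58]
3   -> [-58, 3]
dup -> [-58, 3, 3]
3   -> [-58, 3, 3, 3]
/   -> [-58, 3, 1]
-54 -> [-58, 3, 1, -54]
-   -> [-58, 3, 55]
4   -> [-58, 3, 55, 4]
*   -> [-58, 3, 220]
12  -> [-58, 3, 220, 12]
/   -> [-58, 3, 18]
*   -> [-58, 54]
*   -> [-3132]

-3132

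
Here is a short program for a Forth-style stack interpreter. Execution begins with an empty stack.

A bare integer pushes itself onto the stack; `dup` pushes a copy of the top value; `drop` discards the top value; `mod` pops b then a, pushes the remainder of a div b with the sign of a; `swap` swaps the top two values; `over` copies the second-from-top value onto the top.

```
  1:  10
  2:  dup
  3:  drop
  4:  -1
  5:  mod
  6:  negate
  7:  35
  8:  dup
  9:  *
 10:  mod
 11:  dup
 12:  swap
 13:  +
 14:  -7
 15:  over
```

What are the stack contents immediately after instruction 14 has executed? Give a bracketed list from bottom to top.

10     -> 10
dup    -> 10 10
drop   -> 10
-1     -> 10 -1
mod    -> 0
negate -> 0
35     -> 0 35
dup    -> 0 35 35
*      -> 0 1225
mod    -> 0
dup    -> 0 0
swap   -> 0 0
+      -> 0
-7     -> 0 -7

[0, -7]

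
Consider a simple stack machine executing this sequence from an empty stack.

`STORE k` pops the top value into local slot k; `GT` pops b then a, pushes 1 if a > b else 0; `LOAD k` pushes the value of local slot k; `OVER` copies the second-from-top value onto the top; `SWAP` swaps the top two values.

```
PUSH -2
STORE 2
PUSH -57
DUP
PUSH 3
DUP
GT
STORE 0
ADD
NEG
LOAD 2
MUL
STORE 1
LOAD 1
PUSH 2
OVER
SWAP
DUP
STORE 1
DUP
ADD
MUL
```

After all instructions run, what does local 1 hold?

2

PUSH -2  -> [-2]
STORE 2  -> []
PUSH -57 -> [-57]
DUP      -> [-57, -57]
PUSH 3   -> [-57, -57, 3]
DUP      -> [-57, -57, 3, 3]
GT       -> [-57, -57, 0]
STORE 0  -> [-57, -57]
ADD      -> [-114]
NEG      -> [114]
LOAD 2   -> [114, -2]
MUL      -> [-228]
STORE 1  -> []
LOAD 1   -> [-228]
PUSH 2   -> [-228, 2]
OVER     -> [-228, 2, -228]
SWAP     -> [-228, -228, 2]
DUP      -> [-228, -228, 2, 2]
STORE 1  -> [-228, -228, 2]
DUP      -> [-228, -228, 2, 2]
ADD      -> [-228, -228, 4]
MUL      -> [-228, -912]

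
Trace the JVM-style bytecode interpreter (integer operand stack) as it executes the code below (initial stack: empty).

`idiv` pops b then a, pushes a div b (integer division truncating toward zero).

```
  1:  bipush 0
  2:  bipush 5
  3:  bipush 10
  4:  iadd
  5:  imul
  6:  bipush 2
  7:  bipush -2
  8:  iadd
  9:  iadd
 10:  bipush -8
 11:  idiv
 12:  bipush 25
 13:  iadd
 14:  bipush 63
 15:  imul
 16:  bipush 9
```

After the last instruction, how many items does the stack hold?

bipush 0  : [0]
bipush 5  : [0, 5]
bipush 10 : [0, 5, 10]
iadd      : [0, 15]
imul      : [0]
bipush 2  : [0, 2]
bipush -2 : [0, 2, -2]
iadd      : [0, 0]
iadd      : [0]
bipush -8 : [0, -8]
idiv      : [0]
bipush 25 : [0, 25]
iadd      : [25]
bipush 63 : [25, 63]
imul      : [1575]
bipush 9  : [1575, 9]

2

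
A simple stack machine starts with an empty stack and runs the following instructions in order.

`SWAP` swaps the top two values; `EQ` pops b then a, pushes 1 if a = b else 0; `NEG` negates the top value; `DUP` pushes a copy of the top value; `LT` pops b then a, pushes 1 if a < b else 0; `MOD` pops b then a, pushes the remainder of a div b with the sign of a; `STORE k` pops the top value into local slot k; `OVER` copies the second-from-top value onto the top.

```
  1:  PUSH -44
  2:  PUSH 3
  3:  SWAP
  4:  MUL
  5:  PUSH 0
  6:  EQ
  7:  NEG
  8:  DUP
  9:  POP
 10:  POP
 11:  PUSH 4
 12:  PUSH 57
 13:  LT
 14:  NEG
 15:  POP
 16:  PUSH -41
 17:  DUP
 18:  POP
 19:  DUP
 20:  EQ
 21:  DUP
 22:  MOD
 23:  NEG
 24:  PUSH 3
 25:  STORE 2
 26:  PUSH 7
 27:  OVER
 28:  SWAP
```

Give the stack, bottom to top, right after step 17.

PUSH -44 : -44
PUSH 3   : -44 3
SWAP     : 3 -44
MUL      : -132
PUSH 0   : -132 0
EQ       : 0
NEG      : 0
DUP      : 0 0
POP      : 0
POP      : (empty)
PUSH 4   : 4
PUSH 57  : 4 57
LT       : 1
NEG      : -1
POP      : (empty)
PUSH -41 : -41
DUP      : -41 -41

[-41, -41]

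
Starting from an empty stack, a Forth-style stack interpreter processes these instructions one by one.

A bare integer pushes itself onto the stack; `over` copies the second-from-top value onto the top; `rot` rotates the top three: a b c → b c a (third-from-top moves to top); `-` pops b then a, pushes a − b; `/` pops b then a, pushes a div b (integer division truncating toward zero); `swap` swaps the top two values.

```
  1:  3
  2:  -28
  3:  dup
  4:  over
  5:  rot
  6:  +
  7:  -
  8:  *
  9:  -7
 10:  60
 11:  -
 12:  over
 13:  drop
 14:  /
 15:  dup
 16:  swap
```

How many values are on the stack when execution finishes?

3    -> 3
-28  -> 3 -28
dup  -> 3 -28 -28
over -> 3 -28 -28 -28
rot  -> 3 -28 -28 -28
+    -> 3 -28 -56
-    -> 3 28
*    -> 84
-7   -> 84 -7
60   -> 84 -7 60
-    -> 84 -67
over -> 84 -67 84
drop -> 84 -67
/    -> -1
dup  -> -1 -1
swap -> -1 -1

2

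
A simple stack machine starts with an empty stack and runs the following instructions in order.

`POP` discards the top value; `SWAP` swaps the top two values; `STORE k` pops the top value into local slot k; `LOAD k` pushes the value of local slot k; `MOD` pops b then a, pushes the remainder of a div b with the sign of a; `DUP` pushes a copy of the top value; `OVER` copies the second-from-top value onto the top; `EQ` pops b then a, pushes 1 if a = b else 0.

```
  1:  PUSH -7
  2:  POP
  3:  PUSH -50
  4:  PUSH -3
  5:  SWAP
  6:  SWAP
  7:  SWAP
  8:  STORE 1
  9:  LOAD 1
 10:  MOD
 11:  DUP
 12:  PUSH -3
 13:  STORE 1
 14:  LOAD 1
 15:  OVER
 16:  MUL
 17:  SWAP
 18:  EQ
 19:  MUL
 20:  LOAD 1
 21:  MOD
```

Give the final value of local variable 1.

PUSH -7  -> -7
POP      -> (empty)
PUSH -50 -> -50
PUSH -3  -> -50 -3
SWAP     -> -3 -50
SWAP     -> -50 -3
SWAP     -> -3 -50
STORE 1  -> -3
LOAD 1   -> -3 -50
MOD      -> -3
DUP      -> -3 -3
PUSH -3  -> -3 -3 -3
STORE 1  -> -3 -3
LOAD 1   -> -3 -3 -3
OVER     -> -3 -3 -3 -3
MUL      -> -3 -3 9
SWAP     -> -3 9 -3
EQ       -> -3 0
MUL      -> 0
LOAD 1   -> 0 -3
MOD      -> 0

-3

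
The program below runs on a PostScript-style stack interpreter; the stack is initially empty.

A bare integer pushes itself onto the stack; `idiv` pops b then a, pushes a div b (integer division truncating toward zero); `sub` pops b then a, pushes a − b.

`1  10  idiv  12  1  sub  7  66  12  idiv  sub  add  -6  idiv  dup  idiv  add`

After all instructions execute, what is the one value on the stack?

1    -> [1]
10   -> [1, 10]
idiv -> [0]
12   -> [0, 12]
1    -> [0, 12, 1]
sub  -> [0, 11]
7    -> [0, 11, 7]
66   -> [0, 11, 7, 66]
12   -> [0, 11, 7, 66, 12]
idiv -> [0, 11, 7, 5]
sub  -> [0, 11, 2]
add  -> [0, 13]
-6   -> [0, 13, -6]
idiv -> [0, -2]
dup  -> [0, -2, -2]
idiv -> [0, 1]
add  -> [1]

1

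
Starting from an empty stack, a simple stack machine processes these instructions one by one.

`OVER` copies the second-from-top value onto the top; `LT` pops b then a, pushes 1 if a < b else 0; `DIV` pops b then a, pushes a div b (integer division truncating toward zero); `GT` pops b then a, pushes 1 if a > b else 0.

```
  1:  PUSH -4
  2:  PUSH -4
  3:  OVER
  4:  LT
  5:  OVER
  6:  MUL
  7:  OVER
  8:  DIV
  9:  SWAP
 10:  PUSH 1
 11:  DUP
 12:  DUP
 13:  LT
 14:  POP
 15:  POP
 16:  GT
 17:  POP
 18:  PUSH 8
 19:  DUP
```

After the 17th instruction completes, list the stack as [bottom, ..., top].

PUSH -4 → -4
PUSH -4 → -4 -4
OVER    → -4 -4 -4
LT      → -4 0
OVER    → -4 0 -4
MUL     → -4 0
OVER    → -4 0 -4
DIV     → -4 0
SWAP    → 0 -4
PUSH 1  → 0 -4 1
DUP     → 0 -4 1 1
DUP     → 0 -4 1 1 1
LT      → 0 -4 1 0
POP     → 0 -4 1
POP     → 0 -4
GT      → 1
POP     → (empty)

[]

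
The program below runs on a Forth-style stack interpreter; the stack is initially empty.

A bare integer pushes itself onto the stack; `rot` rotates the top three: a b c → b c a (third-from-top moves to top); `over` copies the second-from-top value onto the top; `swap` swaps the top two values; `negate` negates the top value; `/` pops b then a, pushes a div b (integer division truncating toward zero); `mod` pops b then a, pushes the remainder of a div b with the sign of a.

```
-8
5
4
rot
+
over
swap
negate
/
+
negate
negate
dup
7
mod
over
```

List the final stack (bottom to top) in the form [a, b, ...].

[6, 6, 6]

-8     → -8
5      → -8 5
4      → -8 5 4
rot    → 5 4 -8
+      → 5 -4
over   → 5 -4 5
swap   → 5 5 -4
negate → 5 5 4
/      → 5 1
+      → 6
negate → -6
negate → 6
dup    → 6 6
7      → 6 6 7
mod    → 6 6
over   → 6 6 6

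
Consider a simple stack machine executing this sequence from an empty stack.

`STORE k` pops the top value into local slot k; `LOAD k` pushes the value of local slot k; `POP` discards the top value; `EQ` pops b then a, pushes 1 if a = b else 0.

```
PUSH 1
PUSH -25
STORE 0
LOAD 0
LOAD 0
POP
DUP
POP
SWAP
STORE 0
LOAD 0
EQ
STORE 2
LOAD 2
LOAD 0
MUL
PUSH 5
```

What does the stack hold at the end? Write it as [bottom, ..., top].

[0, 5]

PUSH 1   : 1
PUSH -25 : 1 -25
STORE 0  : 1
LOAD 0   : 1 -25
LOAD 0   : 1 -25 -25
POP      : 1 -25
DUP      : 1 -25 -25
POP      : 1 -25
SWAP     : -25 1
STORE 0  : -25
LOAD 0   : -25 1
EQ       : 0
STORE 2  : (empty)
LOAD 2   : 0
LOAD 0   : 0 1
MUL      : 0
PUSH 5   : 0 5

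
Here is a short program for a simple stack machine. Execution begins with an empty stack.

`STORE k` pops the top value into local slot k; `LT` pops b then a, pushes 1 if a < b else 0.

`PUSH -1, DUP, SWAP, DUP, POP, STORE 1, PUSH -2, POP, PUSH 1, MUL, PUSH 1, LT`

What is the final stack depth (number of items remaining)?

PUSH -1 → -1
DUP     → -1 -1
SWAP    → -1 -1
DUP     → -1 -1 -1
POP     → -1 -1
STORE 1 → -1
PUSH -2 → -1 -2
POP     → -1
PUSH 1  → -1 1
MUL     → -1
PUSH 1  → -1 1
LT      → 1

1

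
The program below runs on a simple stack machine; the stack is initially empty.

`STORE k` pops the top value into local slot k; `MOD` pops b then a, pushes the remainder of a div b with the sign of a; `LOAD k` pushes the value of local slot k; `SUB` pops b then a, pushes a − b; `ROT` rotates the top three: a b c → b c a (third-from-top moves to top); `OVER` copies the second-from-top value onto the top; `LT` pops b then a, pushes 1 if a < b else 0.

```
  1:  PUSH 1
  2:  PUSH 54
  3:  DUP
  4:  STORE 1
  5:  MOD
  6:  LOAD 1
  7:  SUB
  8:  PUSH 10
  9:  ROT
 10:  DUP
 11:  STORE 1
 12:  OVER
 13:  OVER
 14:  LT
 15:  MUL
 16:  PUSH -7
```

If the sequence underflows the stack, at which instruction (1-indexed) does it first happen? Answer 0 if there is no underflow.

9

PUSH 1  : 1
PUSH 54 : 1 54
DUP     : 1 54 54
STORE 1 : 1 54
MOD     : 1
LOAD 1  : 1 54
SUB     : -53
PUSH 10 : -53 10
ROT  — needs 3 operands, stack has 2 → underflow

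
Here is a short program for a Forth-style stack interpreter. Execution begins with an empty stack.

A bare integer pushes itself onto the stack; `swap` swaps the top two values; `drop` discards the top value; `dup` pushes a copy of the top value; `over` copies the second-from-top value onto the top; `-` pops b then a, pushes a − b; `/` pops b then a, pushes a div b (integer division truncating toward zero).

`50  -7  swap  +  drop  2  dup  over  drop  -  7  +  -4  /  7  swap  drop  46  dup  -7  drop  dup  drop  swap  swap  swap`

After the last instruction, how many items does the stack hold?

50   → 50
-7   → 50 -7
swap → -7 50
+    → 43
drop → (empty)
2    → 2
dup  → 2 2
over → 2 2 2
drop → 2 2
-    → 0
7    → 0 7
+    → 7
-4   → 7 -4
/    → -1
7    → -1 7
swap → 7 -1
drop → 7
46   → 7 46
dup  → 7 46 46
-7   → 7 46 46 -7
drop → 7 46 46
dup  → 7 46 46 46
drop → 7 46 46
swap → 7 46 46
swap → 7 46 46
swap → 7 46 46

3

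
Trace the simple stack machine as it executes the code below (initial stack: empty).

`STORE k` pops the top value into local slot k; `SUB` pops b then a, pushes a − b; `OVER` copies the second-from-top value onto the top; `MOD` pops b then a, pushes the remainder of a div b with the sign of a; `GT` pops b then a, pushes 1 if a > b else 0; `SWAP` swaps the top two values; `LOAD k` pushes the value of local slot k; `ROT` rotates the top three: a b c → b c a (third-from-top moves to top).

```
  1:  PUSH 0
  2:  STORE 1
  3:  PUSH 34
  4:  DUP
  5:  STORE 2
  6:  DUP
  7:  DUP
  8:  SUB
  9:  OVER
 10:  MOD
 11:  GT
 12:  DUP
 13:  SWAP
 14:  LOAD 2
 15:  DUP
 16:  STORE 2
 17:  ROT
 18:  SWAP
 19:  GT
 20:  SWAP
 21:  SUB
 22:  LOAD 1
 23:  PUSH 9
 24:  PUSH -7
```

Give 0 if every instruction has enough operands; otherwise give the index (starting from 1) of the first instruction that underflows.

0

PUSH 0  -> [0]
STORE 1 -> []
PUSH 34 -> [34]
DUP     -> [34, 34]
STORE 2 -> [34]
DUP     -> [34, 34]
DUP     -> [34, 34, 34]
SUB     -> [34, 0]
OVER    -> [34, 0, 34]
MOD     -> [34, 0]
GT      -> [1]
DUP     -> [1, 1]
SWAP    -> [1, 1]
LOAD 2  -> [1, 1, 34]
DUP     -> [1, 1, 34, 34]
STORE 2 -> [1, 1, 34]
ROT     -> [1, 34, 1]
SWAP    -> [1, 1, 34]
GT      -> [1, 0]
SWAP    -> [0, 1]
SUB     -> [-1]
LOAD 1  -> [-1, 0]
PUSH 9  -> [-1, 0, 9]
PUSH -7 -> [-1, 0, 9, -7]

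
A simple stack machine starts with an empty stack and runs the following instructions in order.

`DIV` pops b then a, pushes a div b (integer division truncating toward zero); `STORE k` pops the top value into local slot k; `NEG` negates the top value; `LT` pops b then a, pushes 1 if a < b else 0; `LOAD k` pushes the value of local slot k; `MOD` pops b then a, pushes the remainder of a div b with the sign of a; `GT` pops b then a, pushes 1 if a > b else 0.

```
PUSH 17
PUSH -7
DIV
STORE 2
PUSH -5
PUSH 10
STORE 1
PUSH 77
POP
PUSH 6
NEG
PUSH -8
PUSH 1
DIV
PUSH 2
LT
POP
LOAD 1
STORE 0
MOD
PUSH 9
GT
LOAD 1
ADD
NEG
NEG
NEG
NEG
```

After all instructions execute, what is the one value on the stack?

10

PUSH 17 : 17
PUSH -7 : 17 -7
DIV     : -2
STORE 2 : (empty)
PUSH -5 : -5
PUSH 10 : -5 10
STORE 1 : -5
PUSH 77 : -5 77
POP     : -5
PUSH 6  : -5 6
NEG     : -5 -6
PUSH -8 : -5 -6 -8
PUSH 1  : -5 -6 -8 1
DIV     : -5 -6 -8
PUSH 2  : -5 -6 -8 2
LT      : -5 -6 1
POP     : -5 -6
LOAD 1  : -5 -6 10
STORE 0 : -5 -6
MOD     : -5
PUSH 9  : -5 9
GT      : 0
LOAD 1  : 0 10
ADD     : 10
NEG     : -10
NEG     : 10
NEG     : -10
NEG     : 10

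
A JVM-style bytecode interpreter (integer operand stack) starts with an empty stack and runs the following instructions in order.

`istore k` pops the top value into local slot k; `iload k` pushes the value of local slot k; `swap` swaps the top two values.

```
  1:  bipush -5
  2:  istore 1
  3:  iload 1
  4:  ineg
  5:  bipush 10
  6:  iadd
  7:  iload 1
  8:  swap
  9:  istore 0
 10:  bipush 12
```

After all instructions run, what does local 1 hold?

-5

bipush -5  -5
istore 1   (empty)
iload 1    -5
ineg       5
bipush 10  5 10
iadd       15
iload 1    15 -5
swap       -5 15
istore 0   -5
bipush 12  -5 12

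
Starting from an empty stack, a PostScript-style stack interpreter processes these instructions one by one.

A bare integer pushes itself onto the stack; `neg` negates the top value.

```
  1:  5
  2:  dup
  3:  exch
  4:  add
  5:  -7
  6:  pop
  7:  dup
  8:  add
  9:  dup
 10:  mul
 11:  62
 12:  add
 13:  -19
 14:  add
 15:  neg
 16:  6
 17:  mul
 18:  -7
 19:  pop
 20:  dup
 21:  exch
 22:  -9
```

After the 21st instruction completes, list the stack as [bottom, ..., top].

[-2658, -2658]

5    → 5
dup  → 5 5
exch → 5 5
add  → 10
-7   → 10 -7
pop  → 10
dup  → 10 10
add  → 20
dup  → 20 20
mul  → 400
62   → 400 62
add  → 462
-19  → 462 -19
add  → 443
neg  → -443
6    → -443 6
mul  → -2658
-7   → -2658 -7
pop  → -2658
dup  → -2658 -2658
exch → -2658 -2658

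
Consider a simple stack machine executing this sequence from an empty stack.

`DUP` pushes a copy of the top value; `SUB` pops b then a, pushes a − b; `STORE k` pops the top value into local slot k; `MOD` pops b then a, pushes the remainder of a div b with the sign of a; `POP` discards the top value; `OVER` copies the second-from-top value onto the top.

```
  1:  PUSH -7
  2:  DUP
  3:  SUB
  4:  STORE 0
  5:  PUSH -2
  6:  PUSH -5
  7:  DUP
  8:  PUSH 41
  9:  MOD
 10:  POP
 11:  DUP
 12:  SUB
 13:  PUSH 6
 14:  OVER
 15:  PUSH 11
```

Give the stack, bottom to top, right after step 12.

[-2, 0]

PUSH -7 : [-7]
DUP     : [-7, -7]
SUB     : [0]
STORE 0 : []
PUSH -2 : [-2]
PUSH -5 : [-2, -5]
DUP     : [-2, -5, -5]
PUSH 41 : [-2, -5, -5, 41]
MOD     : [-2, -5, -5]
POP     : [-2, -5]
DUP     : [-2, -5, -5]
SUB     : [-2, 0]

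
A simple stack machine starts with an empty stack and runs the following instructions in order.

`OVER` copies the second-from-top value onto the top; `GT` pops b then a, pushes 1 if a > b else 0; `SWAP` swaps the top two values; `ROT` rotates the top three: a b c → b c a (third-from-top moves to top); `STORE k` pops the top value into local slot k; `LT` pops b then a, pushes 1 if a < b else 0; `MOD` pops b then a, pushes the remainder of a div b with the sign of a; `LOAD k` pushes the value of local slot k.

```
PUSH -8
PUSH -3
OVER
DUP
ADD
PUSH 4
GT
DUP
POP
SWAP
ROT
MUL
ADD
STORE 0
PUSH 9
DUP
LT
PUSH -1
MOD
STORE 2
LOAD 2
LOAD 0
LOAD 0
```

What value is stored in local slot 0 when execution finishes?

24

PUSH -8 -> [-8]
PUSH -3 -> [-8, -3]
OVER    -> [-8, -3, -8]
DUP     -> [-8, -3, -8, -8]
ADD     -> [-8, -3, -16]
PUSH 4  -> [-8, -3, -16, 4]
GT      -> [-8, -3, 0]
DUP     -> [-8, -3, 0, 0]
POP     -> [-8, -3, 0]
SWAP    -> [-8, 0, -3]
ROT     -> [0, -3, -8]
MUL     -> [0, 24]
ADD     -> [24]
STORE 0 -> []
PUSH 9  -> [9]
DUP     -> [9, 9]
LT      -> [0]
PUSH -1 -> [0, -1]
MOD     -> [0]
STORE 2 -> []
LOAD 2  -> [0]
LOAD 0  -> [0, 24]
LOAD 0  -> [0, 24, 24]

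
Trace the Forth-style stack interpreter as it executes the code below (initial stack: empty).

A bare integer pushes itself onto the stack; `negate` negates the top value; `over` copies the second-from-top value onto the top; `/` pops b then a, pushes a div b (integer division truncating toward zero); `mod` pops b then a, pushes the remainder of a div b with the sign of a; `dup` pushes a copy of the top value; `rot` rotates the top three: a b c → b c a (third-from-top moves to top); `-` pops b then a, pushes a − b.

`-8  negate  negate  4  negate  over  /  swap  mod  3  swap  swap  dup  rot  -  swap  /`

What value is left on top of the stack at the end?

-8     -> -8
negate -> 8
negate -> -8
4      -> -8 4
negate -> -8 -4
over   -> -8 -4 -8
/      -> -8 0
swap   -> 0 -8
mod    -> 0
3      -> 0 3
swap   -> 3 0
swap   -> 0 3
dup    -> 0 3 3
rot    -> 3 3 0
-      -> 3 3
swap   -> 3 3
/      -> 1

1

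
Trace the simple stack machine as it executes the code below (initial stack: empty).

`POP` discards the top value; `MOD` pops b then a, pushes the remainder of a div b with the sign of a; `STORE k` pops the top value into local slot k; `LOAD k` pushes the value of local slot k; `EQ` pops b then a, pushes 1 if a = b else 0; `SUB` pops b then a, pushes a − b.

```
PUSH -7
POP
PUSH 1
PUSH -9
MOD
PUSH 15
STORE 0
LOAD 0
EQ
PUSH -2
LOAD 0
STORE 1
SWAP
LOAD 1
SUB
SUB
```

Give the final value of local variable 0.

PUSH -7 : -7
POP     : (empty)
PUSH 1  : 1
PUSH -9 : 1 -9
MOD     : 1
PUSH 15 : 1 15
STORE 0 : 1
LOAD 0  : 1 15
EQ      : 0
PUSH -2 : 0 -2
LOAD 0  : 0 -2 15
STORE 1 : 0 -2
SWAP    : -2 0
LOAD 1  : -2 0 15
SUB     : -2 -15
SUB     : 13

15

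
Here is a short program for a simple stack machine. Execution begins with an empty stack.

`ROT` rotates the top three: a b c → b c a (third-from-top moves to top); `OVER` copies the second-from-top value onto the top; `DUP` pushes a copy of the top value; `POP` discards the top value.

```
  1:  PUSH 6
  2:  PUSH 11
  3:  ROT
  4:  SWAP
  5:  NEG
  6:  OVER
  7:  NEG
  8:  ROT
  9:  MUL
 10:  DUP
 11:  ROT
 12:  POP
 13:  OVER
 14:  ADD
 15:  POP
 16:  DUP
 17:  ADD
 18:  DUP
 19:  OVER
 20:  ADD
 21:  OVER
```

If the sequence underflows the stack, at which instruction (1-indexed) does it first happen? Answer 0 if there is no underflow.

PUSH 6  → 6
PUSH 11 → 6 11
ROT  — needs 3 operands, stack has 2 → underflow

3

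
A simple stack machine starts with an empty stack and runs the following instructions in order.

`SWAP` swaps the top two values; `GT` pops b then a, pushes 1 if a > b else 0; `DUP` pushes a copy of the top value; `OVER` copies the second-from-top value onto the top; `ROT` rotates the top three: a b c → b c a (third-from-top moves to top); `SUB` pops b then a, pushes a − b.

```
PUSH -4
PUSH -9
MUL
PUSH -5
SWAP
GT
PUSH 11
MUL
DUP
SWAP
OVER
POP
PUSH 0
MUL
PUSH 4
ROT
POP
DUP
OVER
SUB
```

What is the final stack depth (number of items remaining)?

PUSH -4 : -4
PUSH -9 : -4 -9
MUL     : 36
PUSH -5 : 36 -5
SWAP    : -5 36
GT      : 0
PUSH 11 : 0 11
MUL     : 0
DUP     : 0 0
SWAP    : 0 0
OVER    : 0 0 0
POP     : 0 0
PUSH 0  : 0 0 0
MUL     : 0 0
PUSH 4  : 0 0 4
ROT     : 0 4 0
POP     : 0 4
DUP     : 0 4 4
OVER    : 0 4 4 4
SUB     : 0 4 0

3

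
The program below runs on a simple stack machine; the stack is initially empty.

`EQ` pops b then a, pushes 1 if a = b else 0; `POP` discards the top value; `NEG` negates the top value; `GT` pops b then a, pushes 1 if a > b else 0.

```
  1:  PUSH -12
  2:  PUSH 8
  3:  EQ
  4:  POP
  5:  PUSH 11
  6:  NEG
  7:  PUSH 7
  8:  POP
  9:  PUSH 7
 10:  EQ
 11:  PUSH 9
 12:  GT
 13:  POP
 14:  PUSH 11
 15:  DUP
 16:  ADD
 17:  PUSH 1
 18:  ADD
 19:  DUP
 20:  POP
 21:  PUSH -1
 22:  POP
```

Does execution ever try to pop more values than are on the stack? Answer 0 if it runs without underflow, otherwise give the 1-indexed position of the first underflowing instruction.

PUSH -12 : -12
PUSH 8   : -12 8
EQ       : 0
POP      : (empty)
PUSH 11  : 11
NEG      : -11
PUSH 7   : -11 7
POP      : -11
PUSH 7   : -11 7
EQ       : 0
PUSH 9   : 0 9
GT       : 0
POP      : (empty)
PUSH 11  : 11
DUP      : 11 11
ADD      : 22
PUSH 1   : 22 1
ADD      : 23
DUP      : 23 23
POP      : 23
PUSH -1  : 23 -1
POP      : 23

0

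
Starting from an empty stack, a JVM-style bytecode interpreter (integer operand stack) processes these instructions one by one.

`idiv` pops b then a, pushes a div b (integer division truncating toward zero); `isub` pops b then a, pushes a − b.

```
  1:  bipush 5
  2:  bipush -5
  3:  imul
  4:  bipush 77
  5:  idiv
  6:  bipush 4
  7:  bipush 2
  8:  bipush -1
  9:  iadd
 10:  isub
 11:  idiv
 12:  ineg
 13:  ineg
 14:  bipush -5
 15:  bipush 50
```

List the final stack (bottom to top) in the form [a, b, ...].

[0, -5, 50]

bipush 5   [5]
bipush -5  [5, -5]
imul       [-25]
bipush 77  [-25, 77]
idiv       [0]
bipush 4   [0, 4]
bipush 2   [0, 4, 2]
bipush -1  [0, 4, 2, -1]
iadd       [0, 4, 1]
isub       [0, 3]
idiv       [0]
ineg       [0]
ineg       [0]
bipush -5  [0, -5]
bipush 50  [0, -5, 50]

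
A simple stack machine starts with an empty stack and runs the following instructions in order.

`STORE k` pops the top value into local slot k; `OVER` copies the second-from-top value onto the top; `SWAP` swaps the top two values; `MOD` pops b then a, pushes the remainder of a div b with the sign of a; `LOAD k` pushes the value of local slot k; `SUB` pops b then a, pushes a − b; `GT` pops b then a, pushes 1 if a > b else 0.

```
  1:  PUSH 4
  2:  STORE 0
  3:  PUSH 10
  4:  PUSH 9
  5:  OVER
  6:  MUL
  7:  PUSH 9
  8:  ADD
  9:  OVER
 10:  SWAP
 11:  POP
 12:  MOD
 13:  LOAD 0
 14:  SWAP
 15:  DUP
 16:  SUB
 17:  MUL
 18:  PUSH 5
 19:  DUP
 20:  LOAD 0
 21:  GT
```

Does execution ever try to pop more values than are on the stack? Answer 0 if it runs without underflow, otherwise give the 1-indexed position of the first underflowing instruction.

PUSH 4   4
STORE 0  (empty)
PUSH 10  10
PUSH 9   10 9
OVER     10 9 10
MUL      10 90
PUSH 9   10 90 9
ADD      10 99
OVER     10 99 10
SWAP     10 10 99
POP      10 10
MOD      0
LOAD 0   0 4
SWAP     4 0
DUP      4 0 0
SUB      4 0
MUL      0
PUSH 5   0 5
DUP      0 5 5
LOAD 0   0 5 5 4
GT       0 5 1

0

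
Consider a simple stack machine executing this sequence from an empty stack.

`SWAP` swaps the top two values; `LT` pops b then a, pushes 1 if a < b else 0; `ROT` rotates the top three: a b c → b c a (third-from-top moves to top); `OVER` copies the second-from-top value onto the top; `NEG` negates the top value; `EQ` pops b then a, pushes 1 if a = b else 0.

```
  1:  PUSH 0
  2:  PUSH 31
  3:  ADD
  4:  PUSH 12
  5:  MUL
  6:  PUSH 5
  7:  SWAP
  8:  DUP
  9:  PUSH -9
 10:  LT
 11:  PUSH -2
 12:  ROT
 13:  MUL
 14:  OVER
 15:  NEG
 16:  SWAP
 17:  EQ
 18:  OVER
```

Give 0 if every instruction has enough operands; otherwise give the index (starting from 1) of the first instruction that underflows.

0

PUSH 0   0
PUSH 31  0 31
ADD      31
PUSH 12  31 12
MUL      372
PUSH 5   372 5
SWAP     5 372
DUP      5 372 372
PUSH -9  5 372 372 -9
LT       5 372 0
PUSH -2  5 372 0 -2
ROT      5 0 -2 372
MUL      5 0 -744
OVER     5 0 -744 0
NEG      5 0 -744 0
SWAP     5 0 0 -744
EQ       5 0 0
OVER     5 0 0 0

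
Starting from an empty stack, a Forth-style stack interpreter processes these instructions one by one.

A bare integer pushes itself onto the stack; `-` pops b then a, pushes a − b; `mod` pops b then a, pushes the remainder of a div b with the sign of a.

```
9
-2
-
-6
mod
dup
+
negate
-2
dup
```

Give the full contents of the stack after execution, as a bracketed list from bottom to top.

[-10, -2, -2]

9      → 9
-2     → 9 -2
-      → 11
-6     → 11 -6
mod    → 5
dup    → 5 5
+      → 10
negate → -10
-2     → -10 -2
dup    → -10 -2 -2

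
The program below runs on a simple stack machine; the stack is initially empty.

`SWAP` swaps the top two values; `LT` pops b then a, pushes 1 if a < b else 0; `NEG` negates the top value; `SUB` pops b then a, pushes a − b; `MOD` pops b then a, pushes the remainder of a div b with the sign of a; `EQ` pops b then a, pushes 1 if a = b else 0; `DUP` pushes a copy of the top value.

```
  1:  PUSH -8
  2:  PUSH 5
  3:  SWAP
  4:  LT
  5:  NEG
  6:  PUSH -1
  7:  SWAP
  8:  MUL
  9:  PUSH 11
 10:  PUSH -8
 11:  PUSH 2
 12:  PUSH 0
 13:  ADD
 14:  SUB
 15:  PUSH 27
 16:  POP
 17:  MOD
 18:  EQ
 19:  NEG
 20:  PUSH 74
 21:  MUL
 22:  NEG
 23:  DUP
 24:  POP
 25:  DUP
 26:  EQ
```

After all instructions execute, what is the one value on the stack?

1

PUSH -8 -> [-8]
PUSH 5  -> [-8, 5]
SWAP    -> [5, -8]
LT      -> [0]
NEG     -> [0]
PUSH -1 -> [0, -1]
SWAP    -> [-1, 0]
MUL     -> [0]
PUSH 11 -> [0, 11]
PUSH -8 -> [0, 11, -8]
PUSH 2  -> [0, 11, -8, 2]
PUSH 0  -> [0, 11, -8, 2, 0]
ADD     -> [0, 11, -8, 2]
SUB     -> [0, 11, -10]
PUSH 27 -> [0, 11, -10, 27]
POP     -> [0, 11, -10]
MOD     -> [0, 1]
EQ      -> [0]
NEG     -> [0]
PUSH 74 -> [0, 74]
MUL     -> [0]
NEG     -> [0]
DUP     -> [0, 0]
POP     -> [0]
DUP     -> [0, 0]
EQ      -> [1]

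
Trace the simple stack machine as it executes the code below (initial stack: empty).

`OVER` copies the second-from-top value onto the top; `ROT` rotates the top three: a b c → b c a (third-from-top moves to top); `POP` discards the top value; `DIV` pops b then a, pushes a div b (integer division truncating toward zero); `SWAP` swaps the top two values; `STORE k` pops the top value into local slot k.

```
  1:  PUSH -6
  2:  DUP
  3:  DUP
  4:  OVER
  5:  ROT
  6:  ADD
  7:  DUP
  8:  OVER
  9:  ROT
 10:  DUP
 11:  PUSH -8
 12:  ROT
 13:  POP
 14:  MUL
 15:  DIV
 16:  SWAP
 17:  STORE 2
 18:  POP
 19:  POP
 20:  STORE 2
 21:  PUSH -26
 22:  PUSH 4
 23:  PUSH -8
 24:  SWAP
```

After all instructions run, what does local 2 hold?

PUSH -6  → -6
DUP      → -6 -6
DUP      → -6 -6 -6
OVER     → -6 -6 -6 -6
ROT      → -6 -6 -6 -6
ADD      → -6 -6 -12
DUP      → -6 -6 -12 -12
OVER     → -6 -6 -12 -12 -12
ROT      → -6 -6 -12 -12 -12
DUP      → -6 -6 -12 -12 -12 -12
PUSH -8  → -6 -6 -12 -12 -12 -12 -8
ROT      → -6 -6 -12 -12 -12 -8 -12
POP      → -6 -6 -12 -12 -12 -8
MUL      → -6 -6 -12 -12 96
DIV      → -6 -6 -12 0
SWAP     → -6 -6 0 -12
STORE 2  → -6 -6 0
POP      → -6 -6
POP      → -6
STORE 2  → (empty)
PUSH -26 → -26
PUSH 4   → -26 4
PUSH -8  → -26 4 -8
SWAP     → -26 -8 4

-6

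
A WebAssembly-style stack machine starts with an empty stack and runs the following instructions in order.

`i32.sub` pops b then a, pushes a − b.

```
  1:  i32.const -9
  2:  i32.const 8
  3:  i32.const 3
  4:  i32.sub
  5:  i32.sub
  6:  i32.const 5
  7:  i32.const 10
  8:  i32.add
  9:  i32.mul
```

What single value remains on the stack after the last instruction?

-210

i32.const -9 → [-9]
i32.const 8  → [-9, 8]
i32.const 3  → [-9, 8, 3]
i32.sub      → [-9, 5]
i32.sub      → [-14]
i32.const 5  → [-14, 5]
i32.const 10 → [-14, 5, 10]
i32.add      → [-14, 15]
i32.mul      → [-210]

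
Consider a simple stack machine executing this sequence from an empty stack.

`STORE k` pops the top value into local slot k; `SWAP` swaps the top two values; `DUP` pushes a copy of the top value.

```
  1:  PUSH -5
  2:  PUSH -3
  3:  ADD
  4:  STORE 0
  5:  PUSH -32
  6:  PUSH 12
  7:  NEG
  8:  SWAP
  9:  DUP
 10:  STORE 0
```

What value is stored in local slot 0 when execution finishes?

-32

PUSH -5  : [-5]
PUSH -3  : [-5, -3]
ADD      : [-8]
STORE 0  : []
PUSH -32 : [-32]
PUSH 12  : [-32, 12]
NEG      : [-32, -12]
SWAP     : [-12, -32]
DUP      : [-12, -32, -32]
STORE 0  : [-12, -32]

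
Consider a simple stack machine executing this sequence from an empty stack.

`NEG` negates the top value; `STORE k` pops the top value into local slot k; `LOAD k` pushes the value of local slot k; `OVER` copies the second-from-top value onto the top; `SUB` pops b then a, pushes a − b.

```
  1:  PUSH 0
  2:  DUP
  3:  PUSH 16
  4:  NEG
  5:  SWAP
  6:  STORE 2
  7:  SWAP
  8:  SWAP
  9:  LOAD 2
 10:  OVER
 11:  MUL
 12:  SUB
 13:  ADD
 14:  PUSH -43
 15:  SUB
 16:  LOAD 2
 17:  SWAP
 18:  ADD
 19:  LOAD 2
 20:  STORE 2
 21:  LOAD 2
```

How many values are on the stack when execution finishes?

2

PUSH 0    0
DUP       0 0
PUSH 16   0 0 16
NEG       0 0 -16
SWAP      0 -16 0
STORE 2   0 -16
SWAP      -16 0
SWAP      0 -16
LOAD 2    0 -16 0
OVER      0 -16 0 -16
MUL       0 -16 0
SUB       0 -16
ADD       -16
PUSH -43  -16 -43
SUB       27
LOAD 2    27 0
SWAP      0 27
ADD       27
LOAD 2    27 0
STORE 2   27
LOAD 2    27 0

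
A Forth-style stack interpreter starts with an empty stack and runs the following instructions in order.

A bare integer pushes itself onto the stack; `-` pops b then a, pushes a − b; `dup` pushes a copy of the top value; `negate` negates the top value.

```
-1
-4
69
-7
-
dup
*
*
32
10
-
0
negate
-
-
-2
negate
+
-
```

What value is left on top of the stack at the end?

23123

-1     → -1
-4     → -1 -4
69     → -1 -4 69
-7     → -1 -4 69 -7
-      → -1 -4 76
dup    → -1 -4 76 76
*      → -1 -4 5776
*      → -1 -23104
32     → -1 -23104 32
10     → -1 -23104 32 10
-      → -1 -23104 22
0      → -1 -23104 22 0
negate → -1 -23104 22 0
-      → -1 -23104 22
-      → -1 -23126
-2     → -1 -23126 -2
negate → -1 -23126 2
+      → -1 -23124
-      → 23123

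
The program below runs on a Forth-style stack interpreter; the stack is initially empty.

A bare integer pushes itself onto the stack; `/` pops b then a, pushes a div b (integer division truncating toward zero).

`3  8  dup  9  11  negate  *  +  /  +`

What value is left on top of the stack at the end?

3

3      → 3
8      → 3 8
dup    → 3 8 8
9      → 3 8 8 9
11     → 3 8 8 9 11
negate → 3 8 8 9 -11
*      → 3 8 8 -99
+      → 3 8 -91
/      → 3 0
+      → 3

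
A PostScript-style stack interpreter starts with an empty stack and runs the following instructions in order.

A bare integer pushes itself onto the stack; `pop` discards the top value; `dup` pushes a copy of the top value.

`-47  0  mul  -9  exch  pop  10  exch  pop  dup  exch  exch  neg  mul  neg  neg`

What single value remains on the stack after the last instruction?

-47  -> [-47]
0    -> [-47, 0]
mul  -> [0]
-9   -> [0, -9]
exch -> [-9, 0]
pop  -> [-9]
10   -> [-9, 10]
exch -> [10, -9]
pop  -> [10]
dup  -> [10, 10]
exch -> [10, 10]
exch -> [10, 10]
neg  -> [10, -10]
mul  -> [-100]
neg  -> [100]
neg  -> [-100]

-100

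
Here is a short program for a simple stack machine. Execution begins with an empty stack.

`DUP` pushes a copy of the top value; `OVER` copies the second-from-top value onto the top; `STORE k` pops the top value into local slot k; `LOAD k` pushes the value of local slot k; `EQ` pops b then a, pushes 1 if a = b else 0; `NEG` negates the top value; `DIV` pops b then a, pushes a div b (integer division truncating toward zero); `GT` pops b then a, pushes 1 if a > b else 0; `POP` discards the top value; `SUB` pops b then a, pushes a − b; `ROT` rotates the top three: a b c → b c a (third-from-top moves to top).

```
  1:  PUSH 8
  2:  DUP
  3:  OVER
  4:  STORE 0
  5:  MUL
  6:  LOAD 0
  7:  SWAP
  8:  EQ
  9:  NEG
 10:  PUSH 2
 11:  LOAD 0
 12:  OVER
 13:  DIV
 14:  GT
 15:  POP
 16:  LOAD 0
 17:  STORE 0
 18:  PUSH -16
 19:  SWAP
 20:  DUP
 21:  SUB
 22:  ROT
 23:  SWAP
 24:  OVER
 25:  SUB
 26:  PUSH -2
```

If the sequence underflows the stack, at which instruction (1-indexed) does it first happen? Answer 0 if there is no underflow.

PUSH 8   : [8]
DUP      : [8, 8]
OVER     : [8, 8, 8]
STORE 0  : [8, 8]
MUL      : [64]
LOAD 0   : [64, 8]
SWAP     : [8, 64]
EQ       : [0]
NEG      : [0]
PUSH 2   : [0, 2]
LOAD 0   : [0, 2, 8]
OVER     : [0, 2, 8, 2]
DIV      : [0, 2, 4]
GT       : [0, 0]
POP      : [0]
LOAD 0   : [0, 8]
STORE 0  : [0]
PUSH -16 : [0, -16]
SWAP     : [-16, 0]
DUP      : [-16, 0, 0]
SUB      : [-16, 0]
ROT  — needs 3 operands, stack has 2 → underflow

22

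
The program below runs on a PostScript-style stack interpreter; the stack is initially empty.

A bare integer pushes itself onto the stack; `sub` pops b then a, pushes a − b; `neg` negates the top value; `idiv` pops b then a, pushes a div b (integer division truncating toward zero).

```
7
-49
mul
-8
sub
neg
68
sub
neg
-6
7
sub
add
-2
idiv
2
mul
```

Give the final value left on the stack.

7    → 7
-49  → 7 -49
mul  → -343
-8   → -343 -8
sub  → -335
neg  → 335
68   → 335 68
sub  → 267
neg  → -267
-6   → -267 -6
7    → -267 -6 7
sub  → -267 -13
add  → -280
-2   → -280 -2
idiv → 140
2    → 140 2
mul  → 280

280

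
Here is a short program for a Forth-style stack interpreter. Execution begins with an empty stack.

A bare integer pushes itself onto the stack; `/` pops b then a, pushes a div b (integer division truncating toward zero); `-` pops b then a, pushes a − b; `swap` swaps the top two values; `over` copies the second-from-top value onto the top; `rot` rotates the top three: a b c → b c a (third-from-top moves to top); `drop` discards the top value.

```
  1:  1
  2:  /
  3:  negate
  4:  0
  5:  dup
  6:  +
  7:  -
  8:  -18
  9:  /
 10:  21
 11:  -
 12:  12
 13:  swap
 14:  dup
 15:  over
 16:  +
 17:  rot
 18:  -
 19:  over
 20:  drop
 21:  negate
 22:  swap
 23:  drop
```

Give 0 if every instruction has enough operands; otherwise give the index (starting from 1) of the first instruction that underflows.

2

1  [1]
/  — needs 2 operands, stack has 1 → underflow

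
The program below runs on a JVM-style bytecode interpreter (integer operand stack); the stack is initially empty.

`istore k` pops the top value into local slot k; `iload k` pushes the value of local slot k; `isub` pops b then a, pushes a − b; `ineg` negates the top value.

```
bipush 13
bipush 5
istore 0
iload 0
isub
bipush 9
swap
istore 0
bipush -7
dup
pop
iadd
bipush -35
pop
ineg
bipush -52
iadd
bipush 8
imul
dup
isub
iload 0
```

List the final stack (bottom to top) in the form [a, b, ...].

bipush 13   [13]
bipush 5    [13, 5]
istore 0    [13]
iload 0     [13, 5]
isub        [8]
bipush 9    [8, 9]
swap        [9, 8]
istore 0    [9]
bipush -7   [9, -7]
dup         [9, -7, -7]
pop         [9, -7]
iadd        [2]
bipush -35  [2, -35]
pop         [2]
ineg        [-2]
bipush -52  [-2, -52]
iadd        [-54]
bipush 8    [-54, 8]
imul        [-432]
dup         [-432, -432]
isub        [0]
iload 0     [0, 8]

[0, 8]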